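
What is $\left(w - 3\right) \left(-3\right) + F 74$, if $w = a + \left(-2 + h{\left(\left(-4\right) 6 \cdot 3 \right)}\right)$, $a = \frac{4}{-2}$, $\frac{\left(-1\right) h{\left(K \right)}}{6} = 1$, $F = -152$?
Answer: $-11209$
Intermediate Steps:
$h{\left(K \right)} = -6$ ($h{\left(K \right)} = \left(-6\right) 1 = -6$)
$a = -2$ ($a = 4 \left(- \frac{1}{2}\right) = -2$)
$w = -10$ ($w = -2 - 8 = -10$)
$\left(w - 3\right) \left(-3\right) + F 74 = \left(-10 - 3\right) \left(-3\right) - 11248 = \left(-13\right) \left(-3\right) - 11248 = 39 - 11248 = -11209$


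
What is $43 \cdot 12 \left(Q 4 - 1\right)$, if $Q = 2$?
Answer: $3612$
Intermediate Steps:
$43 \cdot 12 \left(Q 4 - 1\right) = 43 \cdot 12 \left(2 \cdot 4 - 1\right) = 516 \left(8 - 1\right) = 516 \cdot 7 = 3612$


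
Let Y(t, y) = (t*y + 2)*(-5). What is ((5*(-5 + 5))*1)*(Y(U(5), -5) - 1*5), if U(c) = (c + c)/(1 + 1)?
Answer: 0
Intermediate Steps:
U(c) = c (U(c) = (2*c)/2 = (2*c)*(½) = c)
Y(t, y) = -10 - 5*t*y (Y(t, y) = (2 + t*y)*(-5) = -10 - 5*t*y)
((5*(-5 + 5))*1)*(Y(U(5), -5) - 1*5) = ((5*(-5 + 5))*1)*((-10 - 5*5*(-5)) - 1*5) = ((5*0)*1)*((-10 + 125) - 5) = (0*1)*(115 - 5) = 0*110 = 0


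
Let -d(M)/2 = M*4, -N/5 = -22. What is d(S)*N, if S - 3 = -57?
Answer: 47520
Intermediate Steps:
N = 110 (N = -5*(-22) = 110)
S = -54 (S = 3 - 57 = -54)
d(M) = -8*M (d(M) = -2*M*4 = -8*M)
d(S)*N = -8*(-54)*110 = 432*110 = 47520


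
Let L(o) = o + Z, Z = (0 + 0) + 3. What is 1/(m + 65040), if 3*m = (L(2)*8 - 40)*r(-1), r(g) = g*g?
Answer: 1/65040 ≈ 1.5375e-5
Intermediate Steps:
Z = 3 (Z = 0 + 3 = 3)
L(o) = 3 + o (L(o) = o + 3 = 3 + o)
r(g) = g²
m = 0 (m = (((3 + 2)*8 - 40)*(-1)²)/3 = ((5*8 - 40)*1)/3 = ((40 - 40)*1)/3 = (0*1)/3 = (⅓)*0 = 0)
1/(m + 65040) = 1/(0 + 65040) = 1/65040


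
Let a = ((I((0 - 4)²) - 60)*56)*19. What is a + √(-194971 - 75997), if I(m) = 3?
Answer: -60648 + 2*I*√67742 ≈ -60648.0 + 520.55*I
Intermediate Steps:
a = -60648 (a = ((3 - 60)*56)*19 = -57*56*19 = -3192*19 = -60648)
a + √(-194971 - 75997) = -60648 + √(-194971 - 75997) = -60648 + √(-270968) = -60648 + 2*I*√67742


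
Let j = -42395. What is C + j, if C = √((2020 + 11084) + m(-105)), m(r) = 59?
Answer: -42395 + √13163 ≈ -42280.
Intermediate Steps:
C = √13163 (C = √((2020 + 11084) + 59) = √(13104 + 59) = √13163 ≈ 114.73)
C + j = √13163 - 42395 = -42395 + √13163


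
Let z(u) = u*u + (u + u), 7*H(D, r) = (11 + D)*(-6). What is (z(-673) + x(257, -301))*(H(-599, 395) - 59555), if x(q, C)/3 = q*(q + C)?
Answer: -24663181609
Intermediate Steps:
x(q, C) = 3*q*(C + q) (x(q, C) = 3*(q*(q + C)) = 3*(q*(C + q)) = 3*q*(C + q))
H(D, r) = -66/7 - 6*D/7 (H(D, r) = ((11 + D)*(-6))/7 = (-66 - 6*D)/7 = -66/7 - 6*D/7)
z(u) = u² + 2*u
(z(-673) + x(257, -301))*(H(-599, 395) - 59555) = (-673*(2 - 673) + 3*257*(-301 + 257))*((-66/7 - 6/7*(-599)) - 59555) = (-673*(-671) + 3*257*(-44))*((-66/7 + 3594/7) - 59555) = (451583 - 33924)*(504 - 59555) = 417659*(-59051) = -24663181609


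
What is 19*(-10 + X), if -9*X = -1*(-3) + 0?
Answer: -589/3 ≈ -196.33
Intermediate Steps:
X = -1/3 (X = -(-1*(-3) + 0)/9 = -(3 + 0)/9 = -1/9*3 = -1/3 ≈ -0.33333)
19*(-10 + X) = 19*(-10 - 1/3) = 19*(-31/3) = -589/3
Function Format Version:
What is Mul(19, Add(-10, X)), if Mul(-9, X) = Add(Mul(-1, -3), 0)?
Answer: Rational(-589, 3) ≈ -196.33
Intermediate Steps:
X = Rational(-1, 3) (X = Mul(Rational(-1, 9), Add(Mul(-1, -3), 0)) = Mul(Rational(-1, 9), Add(3, 0)) = Mul(Rational(-1, 9), 3) = Rational(-1, 3) ≈ -0.33333)
Mul(19, Add(-10, X)) = Mul(19, Add(-10, Rational(-1, 3))) = Mul(19, Rational(-31, 3)) = Rational(-589, 3)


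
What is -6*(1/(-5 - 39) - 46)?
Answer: 6075/22 ≈ 276.14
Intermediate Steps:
-6*(1/(-5 - 39) - 46) = -6*(1/(-44) - 46) = -6*(-1/44 - 46) = -6*(-2025/44) = 6075/22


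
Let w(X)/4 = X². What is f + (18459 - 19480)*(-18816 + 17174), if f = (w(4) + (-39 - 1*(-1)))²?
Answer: 1677158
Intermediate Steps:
w(X) = 4*X²
f = 676 (f = (4*4² + (-39 - 1*(-1)))² = (4*16 + (-39 + 1))² = (64 - 38)² = 26² = 676)
f + (18459 - 19480)*(-18816 + 17174) = 676 + (18459 - 19480)*(-18816 + 17174) = 676 - 1021*(-1642) = 676 + 1676482 = 1677158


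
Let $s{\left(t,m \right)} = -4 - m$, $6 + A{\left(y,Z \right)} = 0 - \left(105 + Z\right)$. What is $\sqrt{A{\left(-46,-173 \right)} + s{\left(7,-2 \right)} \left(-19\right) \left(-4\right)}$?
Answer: $3 i \sqrt{10} \approx 9.4868 i$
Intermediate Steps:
$A{\left(y,Z \right)} = -111 - Z$ ($A{\left(y,Z \right)} = -6 + \left(0 - \left(105 + Z\right)\right) = -6 - \left(105 + Z\right) = -111 - Z$)
$\sqrt{A{\left(-46,-173 \right)} + s{\left(7,-2 \right)} \left(-19\right) \left(-4\right)} = \sqrt{\left(-111 - -173\right) + \left(-4 - -2\right) \left(-19\right) \left(-4\right)} = \sqrt{\left(-111 + 173\right) + \left(-4 + 2\right) \left(-19\right) \left(-4\right)} = \sqrt{62 + \left(-2\right) \left(-19\right) \left(-4\right)} = \sqrt{62 + 38 \left(-4\right)} = \sqrt{62 - 152} = \sqrt{-90} = 3 i \sqrt{10}$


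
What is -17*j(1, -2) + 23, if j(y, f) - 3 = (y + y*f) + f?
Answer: 23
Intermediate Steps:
j(y, f) = 3 + f + y + f*y (j(y, f) = 3 + ((y + y*f) + f) = 3 + ((y + f*y) + f) = 3 + (f + y + f*y) = 3 + f + y + f*y)
-17*j(1, -2) + 23 = -17*(3 - 2 + 1 - 2*1) + 23 = -17*(3 - 2 + 1 - 2) + 23 = -17*0 + 23 = 0 + 23 = 23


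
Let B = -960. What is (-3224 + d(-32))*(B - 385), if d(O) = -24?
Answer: 4368560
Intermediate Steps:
(-3224 + d(-32))*(B - 385) = (-3224 - 24)*(-960 - 385) = -3248*(-1345) = 4368560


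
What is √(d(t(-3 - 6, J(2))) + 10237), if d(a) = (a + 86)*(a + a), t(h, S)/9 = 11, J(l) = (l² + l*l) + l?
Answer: √46867 ≈ 216.49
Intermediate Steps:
J(l) = l + 2*l² (J(l) = (l² + l²) + l = 2*l² + l = l + 2*l²)
t(h, S) = 99 (t(h, S) = 9*11 = 99)
d(a) = 2*a*(86 + a) (d(a) = (86 + a)*(2*a) = 2*a*(86 + a))
√(d(t(-3 - 6, J(2))) + 10237) = √(2*99*(86 + 99) + 10237) = √(2*99*185 + 10237) = √(36630 + 10237) = √46867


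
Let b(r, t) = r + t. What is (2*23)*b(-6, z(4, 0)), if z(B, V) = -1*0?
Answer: -276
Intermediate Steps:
z(B, V) = 0
(2*23)*b(-6, z(4, 0)) = (2*23)*(-6 + 0) = 46*(-6) = -276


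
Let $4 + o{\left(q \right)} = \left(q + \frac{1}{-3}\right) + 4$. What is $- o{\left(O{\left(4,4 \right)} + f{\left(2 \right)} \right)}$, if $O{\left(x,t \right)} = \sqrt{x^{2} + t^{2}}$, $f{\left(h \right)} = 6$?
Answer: $- \frac{17}{3} - 4 \sqrt{2} \approx -11.324$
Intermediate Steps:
$O{\left(x,t \right)} = \sqrt{t^{2} + x^{2}}$
$o{\left(q \right)} = - \frac{1}{3} + q$ ($o{\left(q \right)} = -4 + \left(\left(q + \frac{1}{-3}\right) + 4\right) = -4 + \left(\left(q - \frac{1}{3}\right) + 4\right) = -4 + \left(\left(- \frac{1}{3} + q\right) + 4\right) = -4 + \left(\frac{11}{3} + q\right) = - \frac{1}{3} + q$)
$- o{\left(O{\left(4,4 \right)} + f{\left(2 \right)} \right)} = - (- \frac{1}{3} + \left(\sqrt{4^{2} + 4^{2}} + 6\right)) = - (- \frac{1}{3} + \left(\sqrt{16 + 16} + 6\right)) = - (- \frac{1}{3} + \left(\sqrt{32} + 6\right)) = - (- \frac{1}{3} + \left(4 \sqrt{2} + 6\right)) = - (- \frac{1}{3} + \left(6 + 4 \sqrt{2}\right)) = - (\frac{17}{3} + 4 \sqrt{2}) = - \frac{17}{3} - 4 \sqrt{2}$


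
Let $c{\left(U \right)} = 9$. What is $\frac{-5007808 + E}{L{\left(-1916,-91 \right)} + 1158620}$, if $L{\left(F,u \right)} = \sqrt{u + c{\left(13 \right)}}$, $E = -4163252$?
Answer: $- \frac{5312886768600}{671200152241} + \frac{4585530 i \sqrt{82}}{671200152241} \approx -7.9155 + 6.1865 \cdot 10^{-5} i$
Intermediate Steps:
$L{\left(F,u \right)} = \sqrt{9 + u}$ ($L{\left(F,u \right)} = \sqrt{u + 9} = \sqrt{9 + u}$)
$\frac{-5007808 + E}{L{\left(-1916,-91 \right)} + 1158620} = \frac{-5007808 - 4163252}{\sqrt{9 - 91} + 1158620} = - \frac{9171060}{\sqrt{-82} + 1158620} = - \frac{9171060}{i \sqrt{82} + 1158620} = - \frac{9171060}{1158620 + i \sqrt{82}}$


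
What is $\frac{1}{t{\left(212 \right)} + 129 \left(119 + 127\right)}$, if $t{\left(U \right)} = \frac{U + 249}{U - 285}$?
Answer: $\frac{73}{2316121} \approx 3.1518 \cdot 10^{-5}$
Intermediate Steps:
$t{\left(U \right)} = \frac{249 + U}{-285 + U}$
$\frac{1}{t{\left(212 \right)} + 129 \left(119 + 127\right)} = \frac{1}{\frac{249 + 212}{-285 + 212} + 129 \left(119 + 127\right)} = \frac{1}{\frac{1}{-73} \cdot 461 + 129 \cdot 246} = \frac{1}{\left(- \frac{1}{73}\right) 461 + 31734} = \frac{1}{- \frac{461}{73} + 31734} = \frac{1}{\frac{2316121}{73}} = \frac{73}{2316121}$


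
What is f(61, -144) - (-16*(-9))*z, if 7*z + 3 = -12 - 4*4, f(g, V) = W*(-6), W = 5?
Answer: 4254/7 ≈ 607.71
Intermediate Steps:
f(g, V) = -30 (f(g, V) = 5*(-6) = -30)
z = -31/7 (z = -3/7 + (-12 - 4*4)/7 = -3/7 + (-12 - 16)/7 = -3/7 + (1/7)*(-28) = -3/7 - 4 = -31/7 ≈ -4.4286)
f(61, -144) - (-16*(-9))*z = -30 - (-16*(-9))*(-31)/7 = -30 - 144*(-31)/7 = -30 - 1*(-4464/7) = -30 + 4464/7 = 4254/7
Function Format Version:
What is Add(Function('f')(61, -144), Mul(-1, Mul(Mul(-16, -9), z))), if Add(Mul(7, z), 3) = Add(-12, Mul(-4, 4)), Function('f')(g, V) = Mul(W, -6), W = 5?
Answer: Rational(4254, 7) ≈ 607.71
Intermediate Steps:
Function('f')(g, V) = -30 (Function('f')(g, V) = Mul(5, -6) = -30)
z = Rational(-31, 7) (z = Add(Rational(-3, 7), Mul(Rational(1, 7), Add(-12, Mul(-4, 4)))) = Add(Rational(-3, 7), Mul(Rational(1, 7), Add(-12, -16))) = Add(Rational(-3, 7), Mul(Rational(1, 7), -28)) = Add(Rational(-3, 7), -4) = Rational(-31, 7) ≈ -4.4286)
Add(Function('f')(61, -144), Mul(-1, Mul(Mul(-16, -9), z))) = Add(-30, Mul(-1, Mul(Mul(-16, -9), Rational(-31, 7)))) = Add(-30, Mul(-1, Mul(144, Rational(-31, 7)))) = Add(-30, Mul(-1, Rational(-4464, 7))) = Add(-30, Rational(4464, 7)) = Rational(4254, 7)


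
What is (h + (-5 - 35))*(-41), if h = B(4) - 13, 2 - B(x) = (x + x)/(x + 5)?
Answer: 19147/9 ≈ 2127.4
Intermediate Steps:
B(x) = 2 - 2*x/(5 + x) (B(x) = 2 - (x + x)/(x + 5) = 2 - 2*x/(5 + x))
h = -107/9 (h = 10/(5 + 4) - 13 = 10/9 - 13 = -107/9 ≈ -11.889)
(h + (-5 - 35))*(-41) = (-107/9 + (-5 - 35))*(-41) = (-107/9 - 40)*(-41) = -467/9*(-41) = 19147/9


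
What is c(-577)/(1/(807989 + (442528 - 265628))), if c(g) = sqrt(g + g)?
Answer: 984889*I*sqrt(1154) ≈ 3.3457e+7*I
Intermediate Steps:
c(g) = sqrt(2)*sqrt(g) (c(g) = sqrt(2*g) = sqrt(2)*sqrt(g))
c(-577)/(1/(807989 + (442528 - 265628))) = (sqrt(2)*sqrt(-577))/(1/(807989 + (442528 - 265628))) = (sqrt(2)*(I*sqrt(577)))/(1/(807989 + 176900)) = (I*sqrt(1154))/(1/984889) = (I*sqrt(1154))*984889 = 984889*I*sqrt(1154)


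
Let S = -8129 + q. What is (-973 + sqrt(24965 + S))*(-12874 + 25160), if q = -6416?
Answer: -11954278 + 24572*sqrt(2605) ≈ -1.0700e+7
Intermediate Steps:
S = -14545 (S = -8129 - 6416 = -14545)
(-973 + sqrt(24965 + S))*(-12874 + 25160) = (-973 + sqrt(24965 - 14545))*(-12874 + 25160) = (-973 + sqrt(10420))*12286 = (-973 + 2*sqrt(2605))*12286 = -11954278 + 24572*sqrt(2605)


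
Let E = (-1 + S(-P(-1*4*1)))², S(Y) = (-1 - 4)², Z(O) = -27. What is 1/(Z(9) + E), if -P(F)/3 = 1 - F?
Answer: 1/549 ≈ 0.0018215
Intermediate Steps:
P(F) = -3 + 3*F (P(F) = -3*(1 - F) = -3 + 3*F)
S(Y) = 25 (S(Y) = (-5)² = 25)
E = 576 (E = (-1 + 25)² = 24² = 576)
1/(Z(9) + E) = 1/(-27 + 576) = 1/549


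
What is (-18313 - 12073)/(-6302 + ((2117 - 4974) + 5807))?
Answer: 15193/1676 ≈ 9.0650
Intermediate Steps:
(-18313 - 12073)/(-6302 + ((2117 - 4974) + 5807)) = -30386/(-6302 + (-2857 + 5807)) = -30386/(-6302 + 2950) = -30386/(-3352) = -30386*(-1/3352) = 15193/1676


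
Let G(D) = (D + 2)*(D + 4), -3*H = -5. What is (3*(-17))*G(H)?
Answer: -3179/3 ≈ -1059.7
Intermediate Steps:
H = 5/3 (H = -⅓*(-5) = 5/3 ≈ 1.6667)
G(D) = (2 + D)*(4 + D)
(3*(-17))*G(H) = (3*(-17))*(8 + (5/3)² + 6*(5/3)) = -51*(8 + 25/9 + 10) = -51*187/9 = -3179/3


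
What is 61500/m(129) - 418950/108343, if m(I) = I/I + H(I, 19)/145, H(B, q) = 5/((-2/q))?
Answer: 128814380650/1408459 ≈ 91458.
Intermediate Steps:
H(B, q) = -5*q/2 (H(B, q) = 5*(-q/2) = -5*q/2)
m(I) = 39/58 (m(I) = I/I - 5/2*19/145 = 1 - 95/2*1/145 = 1 - 19/58 = 39/58)
61500/m(129) - 418950/108343 = 61500/(39/58) - 418950/108343 = 61500*(58/39) - 418950*1/108343 = 1189000/13 - 418950/108343 = 128814380650/1408459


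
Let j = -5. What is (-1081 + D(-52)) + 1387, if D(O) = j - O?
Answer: 353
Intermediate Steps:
D(O) = -5 - O
(-1081 + D(-52)) + 1387 = (-1081 + (-5 - 1*(-52))) + 1387 = (-1081 + (-5 + 52)) + 1387 = (-1081 + 47) + 1387 = -1034 + 1387 = 353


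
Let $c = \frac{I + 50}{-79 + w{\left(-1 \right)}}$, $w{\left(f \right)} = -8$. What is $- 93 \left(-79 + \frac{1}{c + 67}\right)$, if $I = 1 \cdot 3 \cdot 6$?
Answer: $\frac{42317976}{5761} \approx 7345.6$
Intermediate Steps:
$I = 18$ ($I = 3 \cdot 6 = 18$)
$c = - \frac{68}{87}$ ($c = \frac{18 + 50}{-79 - 8} = \frac{68}{-87} = 68 \left(- \frac{1}{87}\right) = - \frac{68}{87} \approx -0.78161$)
$- 93 \left(-79 + \frac{1}{c + 67}\right) = - 93 \left(-79 + \frac{1}{- \frac{68}{87} + 67}\right) = - 93 \left(-79 + \frac{1}{\frac{5761}{87}}\right) = - 93 \left(-79 + \frac{87}{5761}\right) = \left(-93\right) \left(- \frac{455032}{5761}\right) = \frac{42317976}{5761}$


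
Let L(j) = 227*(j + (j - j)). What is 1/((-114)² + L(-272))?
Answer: -1/48748 ≈ -2.0514e-5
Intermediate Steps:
L(j) = 227*j (L(j) = 227*(j + 0) = 227*j)
1/((-114)² + L(-272)) = 1/((-114)² + 227*(-272)) = 1/(12996 - 61744) = 1/(-48748) = -1/48748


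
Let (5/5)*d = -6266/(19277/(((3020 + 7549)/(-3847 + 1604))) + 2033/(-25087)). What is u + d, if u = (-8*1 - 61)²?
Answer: 2583056635930236/542370497417 ≈ 4762.5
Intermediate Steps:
u = 4761 (u = (-8 - 61)² = (-69)² = 4761)
d = 830697727899/542370497417 (d = -6266/(19277/(((3020 + 7549)/(-3847 + 1604))) + 2033/(-25087)) = -6266/(19277/((10569/(-2243))) + 2033*(-1/25087)) = -6266/(19277/((10569*(-1/2243))) - 2033/25087) = -6266/(19277/(-10569/2243) - 2033/25087) = -6266/(19277*(-2243/10569) - 2033/25087) = -6266/(-43238311/10569 - 2033/25087) = -6266/(-1084740994834/265144503) = -6266*(-265144503/1084740994834) = 830697727899/542370497417 ≈ 1.5316)
u + d = 4761 + 830697727899/542370497417 = 2583056635930236/542370497417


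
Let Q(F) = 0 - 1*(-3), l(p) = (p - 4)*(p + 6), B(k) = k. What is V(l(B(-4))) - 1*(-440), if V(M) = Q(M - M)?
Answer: 443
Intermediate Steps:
l(p) = (-4 + p)*(6 + p)
Q(F) = 3 (Q(F) = 0 + 3 = 3)
V(M) = 3
V(l(B(-4))) - 1*(-440) = 3 - 1*(-440) = 3 + 440 = 443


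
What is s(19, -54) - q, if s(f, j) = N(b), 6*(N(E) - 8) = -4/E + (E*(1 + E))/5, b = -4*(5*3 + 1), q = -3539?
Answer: 1767077/480 ≈ 3681.4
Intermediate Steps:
b = -64 (b = -4*(15 + 1) = -4*16 = -64)
N(E) = 8 - 2/(3*E) + E*(1 + E)/30 (N(E) = 8 + (-4/E + (E*(1 + E))/5)/6 = 8 + (-4/E + (E*(1 + E))*(1/5))/6 = 8 + (-4/E + E*(1 + E)/5)/6 = 8 + (-2/(3*E) + E*(1 + E)/30) = 8 - 2/(3*E) + E*(1 + E)/30)
s(f, j) = 68357/480 (s(f, j) = (1/30)*(-20 - 64*(240 - 64 + (-64)**2))/(-64) = (1/30)*(-1/64)*(-20 - 64*(240 - 64 + 4096)) = (1/30)*(-1/64)*(-20 - 64*4272) = (1/30)*(-1/64)*(-20 - 273408) = (1/30)*(-1/64)*(-273428) = 68357/480)
s(19, -54) - q = 68357/480 - 1*(-3539) = 68357/480 + 3539 = 1767077/480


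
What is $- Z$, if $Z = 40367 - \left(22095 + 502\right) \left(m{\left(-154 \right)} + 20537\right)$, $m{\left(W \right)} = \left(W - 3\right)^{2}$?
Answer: $1021027675$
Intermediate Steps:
$m{\left(W \right)} = \left(-3 + W\right)^{2}$
$Z = -1021027675$ ($Z = 40367 - \left(22095 + 502\right) \left(\left(-3 - 154\right)^{2} + 20537\right) = 40367 - 22597 \left(\left(-157\right)^{2} + 20537\right) = 40367 - 22597 \left(24649 + 20537\right) = 40367 - 22597 \cdot 45186 = 40367 - 1021068042 = -1021027675$)
$- Z = \left(-1\right) \left(-1021027675\right) = 1021027675$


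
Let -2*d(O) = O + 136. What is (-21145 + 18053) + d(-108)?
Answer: -3106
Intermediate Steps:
d(O) = -68 - O/2 (d(O) = -(O + 136)/2 = -(136 + O)/2 = -68 - O/2)
(-21145 + 18053) + d(-108) = (-21145 + 18053) + (-68 - ½*(-108)) = -3092 + (-68 + 54) = -3092 - 14 = -3106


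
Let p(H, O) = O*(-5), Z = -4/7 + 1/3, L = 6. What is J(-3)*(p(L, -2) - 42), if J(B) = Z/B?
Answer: -160/63 ≈ -2.5397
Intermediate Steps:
Z = -5/21 (Z = -4*⅐ + 1*(⅓) = -4/7 + ⅓ = -5/21 ≈ -0.23810)
J(B) = -5/(21*B)
p(H, O) = -5*O
J(-3)*(p(L, -2) - 42) = (-5/21/(-3))*(-5*(-2) - 42) = (-5/21*(-⅓))*(10 - 42) = (5/63)*(-32) = -160/63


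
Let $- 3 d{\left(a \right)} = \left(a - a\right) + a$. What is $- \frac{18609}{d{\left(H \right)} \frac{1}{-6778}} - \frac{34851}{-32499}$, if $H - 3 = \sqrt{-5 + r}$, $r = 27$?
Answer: $\frac{12297472450615}{140829} - \frac{378395406 \sqrt{22}}{13} \approx -4.9204 \cdot 10^{7}$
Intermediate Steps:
$H = 3 + \sqrt{22}$ ($H = 3 + \sqrt{-5 + 27} = 3 + \sqrt{22} \approx 7.6904$)
$d{\left(a \right)} = - \frac{a}{3}$ ($d{\left(a \right)} = - \frac{\left(a - a\right) + a}{3} = - \frac{0 + a}{3} = - \frac{a}{3}$)
$- \frac{18609}{d{\left(H \right)} \frac{1}{-6778}} - \frac{34851}{-32499} = - \frac{18609}{- \frac{3 + \sqrt{22}}{3} \frac{1}{-6778}} - \frac{34851}{-32499} = - \frac{18609}{\left(-1 - \frac{\sqrt{22}}{3}\right) \left(- \frac{1}{6778}\right)} - - \frac{11617}{10833} = - \frac{18609}{\frac{1}{6778} + \frac{\sqrt{22}}{20334}} + \frac{11617}{10833} = \frac{11617}{10833} - \frac{18609}{\frac{1}{6778} + \frac{\sqrt{22}}{20334}}$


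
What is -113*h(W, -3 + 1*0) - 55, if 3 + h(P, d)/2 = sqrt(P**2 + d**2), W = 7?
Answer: 623 - 226*sqrt(58) ≈ -1098.2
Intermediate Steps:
h(P, d) = -6 + 2*sqrt(P**2 + d**2)
-113*h(W, -3 + 1*0) - 55 = -113*(-6 + 2*sqrt(7**2 + (-3 + 1*0)**2)) - 55 = -113*(-6 + 2*sqrt(49 + (-3 + 0)**2)) - 55 = -113*(-6 + 2*sqrt(49 + (-3)**2)) - 55 = -113*(-6 + 2*sqrt(49 + 9)) - 55 = -113*(-6 + 2*sqrt(58)) - 55 = (678 - 226*sqrt(58)) - 55 = 623 - 226*sqrt(58)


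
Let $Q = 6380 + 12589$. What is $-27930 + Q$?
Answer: $-8961$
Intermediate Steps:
$Q = 18969$
$-27930 + Q = -27930 + 18969 = -8961$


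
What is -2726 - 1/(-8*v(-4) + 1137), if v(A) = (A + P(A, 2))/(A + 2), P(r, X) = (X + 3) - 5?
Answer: -3055847/1121 ≈ -2726.0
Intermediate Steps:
P(r, X) = -2 + X (P(r, X) = (3 + X) - 5 = -2 + X)
v(A) = A/(2 + A) (v(A) = (A + (-2 + 2))/(A + 2) = (A + 0)/(2 + A) = A/(2 + A))
-2726 - 1/(-8*v(-4) + 1137) = -2726 - 1/(-(-32)/(2 - 4) + 1137) = -2726 - 1/(-(-32)/(-2) + 1137) = -2726 - 1/(-(-32)*(-1)/2 + 1137) = -2726 - 1/(-8*2 + 1137) = -2726 - 1/(-16 + 1137) = -2726 - 1/1121 = -3055847/1121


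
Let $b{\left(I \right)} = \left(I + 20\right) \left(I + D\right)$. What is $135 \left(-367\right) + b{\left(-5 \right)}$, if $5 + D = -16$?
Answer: $-49935$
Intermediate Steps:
$D = -21$ ($D = -5 - 16 = -21$)
$b{\left(I \right)} = \left(-21 + I\right) \left(20 + I\right)$ ($b{\left(I \right)} = \left(I + 20\right) \left(I - 21\right) = \left(20 + I\right) \left(-21 + I\right) = \left(-21 + I\right) \left(20 + I\right)$)
$135 \left(-367\right) + b{\left(-5 \right)} = 135 \left(-367\right) - \left(415 - 25\right) = -49545 + \left(-420 + 25 + 5\right) = -49545 - 390 = -49935$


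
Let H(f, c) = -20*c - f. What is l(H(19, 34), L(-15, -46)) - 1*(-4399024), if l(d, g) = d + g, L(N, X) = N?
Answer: 4398310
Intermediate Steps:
H(f, c) = -f - 20*c
l(H(19, 34), L(-15, -46)) - 1*(-4399024) = ((-1*19 - 20*34) - 15) - 1*(-4399024) = ((-19 - 680) - 15) + 4399024 = (-699 - 15) + 4399024 = -714 + 4399024 = 4398310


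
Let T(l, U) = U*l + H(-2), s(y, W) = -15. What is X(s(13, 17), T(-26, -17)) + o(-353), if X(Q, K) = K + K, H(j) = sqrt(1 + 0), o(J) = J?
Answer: 533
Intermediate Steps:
H(j) = 1 (H(j) = sqrt(1) = 1)
T(l, U) = 1 + U*l (T(l, U) = U*l + 1 = 1 + U*l)
X(Q, K) = 2*K
X(s(13, 17), T(-26, -17)) + o(-353) = 2*(1 - 17*(-26)) - 353 = 2*(1 + 442) - 353 = 2*443 - 353 = 886 - 353 = 533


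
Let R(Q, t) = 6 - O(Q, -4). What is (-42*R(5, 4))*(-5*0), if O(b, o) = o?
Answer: 0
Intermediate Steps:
R(Q, t) = 10 (R(Q, t) = 6 - 1*(-4) = 6 + 4 = 10)
(-42*R(5, 4))*(-5*0) = (-42*10)*(-5*0) = -420*0 = 0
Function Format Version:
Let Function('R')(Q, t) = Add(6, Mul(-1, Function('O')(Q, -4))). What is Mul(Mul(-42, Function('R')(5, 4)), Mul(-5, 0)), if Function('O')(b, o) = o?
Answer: 0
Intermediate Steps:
Function('R')(Q, t) = 10 (Function('R')(Q, t) = Add(6, Mul(-1, -4)) = Add(6, 4) = 10)
Mul(Mul(-42, Function('R')(5, 4)), Mul(-5, 0)) = Mul(Mul(-42, 10), Mul(-5, 0)) = Mul(-420, 0) = 0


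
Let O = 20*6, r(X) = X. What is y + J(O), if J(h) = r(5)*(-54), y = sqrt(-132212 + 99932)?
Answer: -270 + 2*I*sqrt(8070) ≈ -270.0 + 179.67*I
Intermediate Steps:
y = 2*I*sqrt(8070) (y = sqrt(-32280) = 2*I*sqrt(8070) ≈ 179.67*I)
O = 120
J(h) = -270 (J(h) = 5*(-54) = -270)
y + J(O) = 2*I*sqrt(8070) - 270 = -270 + 2*I*sqrt(8070)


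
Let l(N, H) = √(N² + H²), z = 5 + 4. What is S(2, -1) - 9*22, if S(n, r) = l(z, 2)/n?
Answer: -198 + √85/2 ≈ -193.39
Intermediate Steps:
z = 9
l(N, H) = √(H² + N²)
S(n, r) = √85/n (S(n, r) = √(2² + 9²)/n = √(4 + 81)/n = √85/n)
S(2, -1) - 9*22 = √85/2 - 9*22 = √85*(½) - 198 = √85/2 - 198 = -198 + √85/2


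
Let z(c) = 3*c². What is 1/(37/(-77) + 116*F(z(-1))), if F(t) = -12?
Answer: -77/107221 ≈ -0.00071814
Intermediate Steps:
1/(37/(-77) + 116*F(z(-1))) = 1/(37/(-77) + 116*(-12)) = 1/(37*(-1/77) - 1392) = 1/(-37/77 - 1392) = 1/(-107221/77) = -77/107221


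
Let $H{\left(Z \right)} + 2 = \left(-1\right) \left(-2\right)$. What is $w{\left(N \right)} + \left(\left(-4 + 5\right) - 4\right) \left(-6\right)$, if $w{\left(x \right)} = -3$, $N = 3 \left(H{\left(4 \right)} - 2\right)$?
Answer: $15$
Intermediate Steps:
$H{\left(Z \right)} = 0$ ($H{\left(Z \right)} = -2 - -2 = -2 + 2 = 0$)
$N = -6$ ($N = 3 \left(0 - 2\right) = 3 \left(-2\right) = -6$)
$w{\left(N \right)} + \left(\left(-4 + 5\right) - 4\right) \left(-6\right) = -3 + \left(\left(-4 + 5\right) - 4\right) \left(-6\right) = -3 + \left(1 - 4\right) \left(-6\right) = -3 - -18 = -3 + 18 = 15$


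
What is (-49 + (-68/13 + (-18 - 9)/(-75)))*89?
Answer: -1558212/325 ≈ -4794.5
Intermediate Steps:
(-49 + (-68/13 + (-18 - 9)/(-75)))*89 = (-49 + (-68*1/13 - 27*(-1/75)))*89 = (-49 + (-68/13 + 9/25))*89 = (-49 - 1583/325)*89 = -17508/325*89 = -1558212/325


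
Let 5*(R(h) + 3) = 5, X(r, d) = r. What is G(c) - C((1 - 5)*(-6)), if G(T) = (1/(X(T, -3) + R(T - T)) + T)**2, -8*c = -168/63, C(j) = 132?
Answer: -29684/225 ≈ -131.93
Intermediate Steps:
R(h) = -2 (R(h) = -3 + (1/5)*5 = -3 + 1 = -2)
c = 1/3 (c = -(-21)/63 = -1/8*(-8/3) = 1/3 ≈ 0.33333)
G(T) = (T + 1/(-2 + T))**2 (G(T) = (1/(T - 2) + T)**2 = (1/(-2 + T) + T)**2 = (T + 1/(-2 + T))**2)
G(c) - C((1 - 5)*(-6)) = (1 + (1/3)**2 - 2*1/3)**2/(-2 + 1/3)**2 - 1*132 = (1 + 1/9 - 2/3)**2/(-5/3)**2 - 132 = 9*(4/9)**2/25 - 132 = (9/25)*(16/81) - 132 = 16/225 - 132 = -29684/225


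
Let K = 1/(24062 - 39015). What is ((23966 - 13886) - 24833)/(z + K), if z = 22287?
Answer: -220601609/333257510 ≈ -0.66195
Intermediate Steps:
K = -1/14953 (K = 1/(-14953) = -1/14953 ≈ -6.6876e-5)
((23966 - 13886) - 24833)/(z + K) = ((23966 - 13886) - 24833)/(22287 - 1/14953) = (10080 - 24833)/(333257510/14953) = -14753*14953/333257510 = -220601609/333257510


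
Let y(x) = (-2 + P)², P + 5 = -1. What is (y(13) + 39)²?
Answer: 10609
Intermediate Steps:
P = -6 (P = -5 - 1 = -6)
y(x) = 64 (y(x) = (-2 - 6)² = (-8)² = 64)
(y(13) + 39)² = (64 + 39)² = 103² = 10609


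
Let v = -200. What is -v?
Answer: 200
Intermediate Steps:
-v = -1*(-200) = 200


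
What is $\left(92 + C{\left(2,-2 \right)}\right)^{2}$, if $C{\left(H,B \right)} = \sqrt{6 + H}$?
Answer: $8472 + 368 \sqrt{2} \approx 8992.4$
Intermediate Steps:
$\left(92 + C{\left(2,-2 \right)}\right)^{2} = \left(92 + \sqrt{6 + 2}\right)^{2} = \left(92 + \sqrt{8}\right)^{2} = \left(92 + 2 \sqrt{2}\right)^{2}$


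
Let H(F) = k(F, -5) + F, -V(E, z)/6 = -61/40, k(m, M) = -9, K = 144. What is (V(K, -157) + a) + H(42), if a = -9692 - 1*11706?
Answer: -427117/20 ≈ -21356.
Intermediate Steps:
V(E, z) = 183/20 (V(E, z) = -(-366)/40 = -6*(-61/40) = 183/20)
H(F) = -9 + F
a = -21398 (a = -9692 - 11706 = -21398)
(V(K, -157) + a) + H(42) = (183/20 - 21398) + (-9 + 42) = -427777/20 + 33 = -427117/20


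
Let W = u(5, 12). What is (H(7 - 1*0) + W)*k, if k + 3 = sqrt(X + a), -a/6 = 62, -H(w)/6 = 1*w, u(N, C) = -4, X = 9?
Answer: 138 - 506*I*sqrt(3) ≈ 138.0 - 876.42*I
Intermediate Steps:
H(w) = -6*w
W = -4
a = -372 (a = -6*62 = -372)
k = -3 + 11*I*sqrt(3) (k = -3 + sqrt(9 - 372) = -3 + sqrt(-363) = -3 + 11*I*sqrt(3) ≈ -3.0 + 19.053*I)
(H(7 - 1*0) + W)*k = (-6*(7 - 1*0) - 4)*(-3 + 11*I*sqrt(3)) = (-6*(7 + 0) - 4)*(-3 + 11*I*sqrt(3)) = (-6*7 - 4)*(-3 + 11*I*sqrt(3)) = (-42 - 4)*(-3 + 11*I*sqrt(3)) = -46*(-3 + 11*I*sqrt(3)) = 138 - 506*I*sqrt(3)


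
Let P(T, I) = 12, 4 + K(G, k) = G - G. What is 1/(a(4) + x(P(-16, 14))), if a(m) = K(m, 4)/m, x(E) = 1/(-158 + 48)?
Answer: -110/111 ≈ -0.99099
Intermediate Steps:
K(G, k) = -4 (K(G, k) = -4 + (G - G) = -4 + 0 = -4)
x(E) = -1/110 (x(E) = 1/(-110) = -1/110)
a(m) = -4/m
1/(a(4) + x(P(-16, 14))) = 1/(-4/4 - 1/110) = 1/(-4*1/4 - 1/110) = 1/(-1 - 1/110) = 1/(-111/110) = -110/111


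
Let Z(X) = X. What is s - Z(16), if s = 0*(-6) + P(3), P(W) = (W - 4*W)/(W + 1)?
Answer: -73/4 ≈ -18.250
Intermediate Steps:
P(W) = -3*W/(1 + W) (P(W) = (-3*W)/(1 + W) = -3*W/(1 + W))
s = -9/4 (s = 0*(-6) - 3*3/(1 + 3) = 0 - 3*3/4 = 0 - 3*3*¼ = 0 - 9/4 = -9/4 ≈ -2.2500)
s - Z(16) = -9/4 - 1*16 = -9/4 - 16 = -73/4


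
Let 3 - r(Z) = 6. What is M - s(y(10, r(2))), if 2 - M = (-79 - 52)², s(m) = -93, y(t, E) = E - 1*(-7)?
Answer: -17066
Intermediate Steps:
r(Z) = -3 (r(Z) = 3 - 1*6 = 3 - 6 = -3)
y(t, E) = 7 + E (y(t, E) = E + 7 = 7 + E)
M = -17159 (M = 2 - (-79 - 52)² = 2 - 1*(-131)² = 2 - 1*17161 = 2 - 17161 = -17159)
M - s(y(10, r(2))) = -17159 - 1*(-93) = -17159 + 93 = -17066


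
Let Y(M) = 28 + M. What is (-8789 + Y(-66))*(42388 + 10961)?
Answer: -470911623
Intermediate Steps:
(-8789 + Y(-66))*(42388 + 10961) = (-8789 + (28 - 66))*(42388 + 10961) = (-8789 - 38)*53349 = -8827*53349 = -470911623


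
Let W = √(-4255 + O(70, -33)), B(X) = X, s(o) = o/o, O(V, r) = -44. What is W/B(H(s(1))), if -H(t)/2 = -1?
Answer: I*√4299/2 ≈ 32.783*I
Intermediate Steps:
s(o) = 1
H(t) = 2 (H(t) = -2*(-1) = 2)
W = I*√4299 (W = √(-4255 - 44) = √(-4299) = I*√4299 ≈ 65.567*I)
W/B(H(s(1))) = (I*√4299)/2 = (I*√4299)*(½) = I*√4299/2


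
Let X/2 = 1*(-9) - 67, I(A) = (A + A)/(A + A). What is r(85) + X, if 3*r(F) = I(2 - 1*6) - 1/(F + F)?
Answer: -77351/510 ≈ -151.67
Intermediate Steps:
I(A) = 1 (I(A) = (2*A)/((2*A)) = (2*A)*(1/(2*A)) = 1)
X = -152 (X = 2*(1*(-9) - 67) = 2*(-9 - 67) = 2*(-76) = -152)
r(F) = ⅓ - 1/(6*F) (r(F) = (1 - 1/(F + F))/3 = (1 - 1/(2*F))/3 = ⅓ - 1/(6*F))
r(85) + X = (⅙)*(-1 + 2*85)/85 - 152 = (⅙)*(1/85)*(-1 + 170) - 152 = (⅙)*(1/85)*169 - 152 = 169/510 - 152 = -77351/510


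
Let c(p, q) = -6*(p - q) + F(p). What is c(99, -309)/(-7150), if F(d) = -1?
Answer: 2449/7150 ≈ 0.34252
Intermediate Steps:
c(p, q) = -1 - 6*p + 6*q (c(p, q) = -6*(p - q) - 1 = (-6*p + 6*q) - 1 = -1 - 6*p + 6*q)
c(99, -309)/(-7150) = (-1 - 6*99 + 6*(-309))/(-7150) = (-1 - 594 - 1854)*(-1/7150) = -2449*(-1/7150) = 2449/7150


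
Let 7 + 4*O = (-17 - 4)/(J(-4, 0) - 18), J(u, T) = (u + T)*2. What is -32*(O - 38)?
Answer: 16452/13 ≈ 1265.5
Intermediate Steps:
J(u, T) = 2*T + 2*u (J(u, T) = (T + u)*2 = 2*T + 2*u)
O = -161/104 (O = -7/4 + ((-17 - 4)/((2*0 + 2*(-4)) - 18))/4 = -7/4 + (-21/((0 - 8) - 18))/4 = -7/4 + (-21/(-8 - 18))/4 = -7/4 + (-21/(-26))/4 = -7/4 + (-21*(-1/26))/4 = -7/4 + (¼)*(21/26) = -7/4 + 21/104 = -161/104 ≈ -1.5481)
-32*(O - 38) = -32*(-161/104 - 38) = -32*(-4113/104) = 16452/13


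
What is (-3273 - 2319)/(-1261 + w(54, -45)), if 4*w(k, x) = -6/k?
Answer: 201312/45397 ≈ 4.4345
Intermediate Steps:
w(k, x) = -3/(2*k) (w(k, x) = (-6/k)/4 = -3/(2*k))
(-3273 - 2319)/(-1261 + w(54, -45)) = (-3273 - 2319)/(-1261 - 3/2/54) = -5592/(-1261 - 3/2*1/54) = -5592/(-1261 - 1/36) = -5592/(-45397/36) = -5592*(-36/45397) = 201312/45397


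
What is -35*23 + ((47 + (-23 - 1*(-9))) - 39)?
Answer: -811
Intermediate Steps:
-35*23 + ((47 + (-23 - 1*(-9))) - 39) = -805 + ((47 + (-23 + 9)) - 39) = -805 + ((47 - 14) - 39) = -805 + (33 - 39) = -805 - 6 = -811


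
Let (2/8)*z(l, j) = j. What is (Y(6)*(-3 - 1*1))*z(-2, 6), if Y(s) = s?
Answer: -576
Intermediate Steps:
z(l, j) = 4*j
(Y(6)*(-3 - 1*1))*z(-2, 6) = (6*(-3 - 1*1))*(4*6) = (6*(-3 - 1))*24 = (6*(-4))*24 = -24*24 = -576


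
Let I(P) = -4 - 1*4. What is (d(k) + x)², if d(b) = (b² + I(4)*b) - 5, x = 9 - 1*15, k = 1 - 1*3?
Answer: 81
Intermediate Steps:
k = -2 (k = 1 - 3 = -2)
x = -6 (x = 9 - 15 = -6)
I(P) = -8 (I(P) = -4 - 4 = -8)
d(b) = -5 + b² - 8*b (d(b) = (b² - 8*b) - 5 = -5 + b² - 8*b)
(d(k) + x)² = ((-5 + (-2)² - 8*(-2)) - 6)² = ((-5 + 4 + 16) - 6)² = (15 - 6)² = 9² = 81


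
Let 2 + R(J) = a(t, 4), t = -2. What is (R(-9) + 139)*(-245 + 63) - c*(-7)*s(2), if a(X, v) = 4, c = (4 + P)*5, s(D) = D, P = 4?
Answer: -25102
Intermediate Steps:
c = 40 (c = (4 + 4)*5 = 8*5 = 40)
R(J) = 2 (R(J) = -2 + 4 = 2)
(R(-9) + 139)*(-245 + 63) - c*(-7)*s(2) = (2 + 139)*(-245 + 63) - 40*(-7)*2 = 141*(-182) - (-280)*2 = -25662 - 1*(-560) = -25662 + 560 = -25102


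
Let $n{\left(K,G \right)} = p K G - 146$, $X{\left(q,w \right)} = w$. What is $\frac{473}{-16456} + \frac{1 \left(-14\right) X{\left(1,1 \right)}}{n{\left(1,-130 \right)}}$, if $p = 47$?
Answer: $- \frac{114}{4301} \approx -0.026505$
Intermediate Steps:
$n{\left(K,G \right)} = -146 + 47 G K$ ($n{\left(K,G \right)} = 47 K G - 146 = 47 G K - 146 = -146 + 47 G K$)
$\frac{473}{-16456} + \frac{1 \left(-14\right) X{\left(1,1 \right)}}{n{\left(1,-130 \right)}} = \frac{473}{-16456} + \frac{1 \left(-14\right) 1}{-146 + 47 \left(-130\right) 1} = 473 \left(- \frac{1}{16456}\right) + \frac{\left(-14\right) 1}{-146 - 6110} = - \frac{43}{1496} - \frac{14}{-6256} = - \frac{43}{1496} - - \frac{7}{3128} = - \frac{43}{1496} + \frac{7}{3128} = - \frac{114}{4301}$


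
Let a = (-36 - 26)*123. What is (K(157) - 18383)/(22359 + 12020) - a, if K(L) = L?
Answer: 262156028/34379 ≈ 7625.5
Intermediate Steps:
a = -7626 (a = -62*123 = -7626)
(K(157) - 18383)/(22359 + 12020) - a = (157 - 18383)/(22359 + 12020) - 1*(-7626) = -18226/34379 + 7626 = 262156028/34379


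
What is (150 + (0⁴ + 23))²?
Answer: 29929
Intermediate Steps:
(150 + (0⁴ + 23))² = (150 + (0 + 23))² = (150 + 23)² = 173² = 29929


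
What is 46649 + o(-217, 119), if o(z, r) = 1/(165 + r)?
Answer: 13248317/284 ≈ 46649.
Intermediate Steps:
46649 + o(-217, 119) = 46649 + 1/(165 + 119) = 46649 + 1/284 = 13248317/284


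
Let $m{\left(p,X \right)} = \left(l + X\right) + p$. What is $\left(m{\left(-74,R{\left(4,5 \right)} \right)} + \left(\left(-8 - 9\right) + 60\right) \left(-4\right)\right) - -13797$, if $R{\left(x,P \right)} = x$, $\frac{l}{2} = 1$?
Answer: $13557$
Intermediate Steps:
$l = 2$ ($l = 2 \cdot 1 = 2$)
$m{\left(p,X \right)} = 2 + X + p$ ($m{\left(p,X \right)} = \left(2 + X\right) + p = 2 + X + p$)
$\left(m{\left(-74,R{\left(4,5 \right)} \right)} + \left(\left(-8 - 9\right) + 60\right) \left(-4\right)\right) - -13797 = \left(\left(2 + 4 - 74\right) + \left(\left(-8 - 9\right) + 60\right) \left(-4\right)\right) - -13797 = \left(-68 + \left(\left(-8 - 9\right) + 60\right) \left(-4\right)\right) + 13797 = \left(-68 + \left(-17 + 60\right) \left(-4\right)\right) + 13797 = \left(-68 + 43 \left(-4\right)\right) + 13797 = \left(-68 - 172\right) + 13797 = -240 + 13797 = 13557$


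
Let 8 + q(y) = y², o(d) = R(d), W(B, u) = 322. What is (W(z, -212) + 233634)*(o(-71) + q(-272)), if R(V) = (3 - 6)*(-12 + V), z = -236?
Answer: 17365384100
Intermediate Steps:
R(V) = 36 - 3*V (R(V) = -3*(-12 + V) = 36 - 3*V)
o(d) = 36 - 3*d
q(y) = -8 + y²
(W(z, -212) + 233634)*(o(-71) + q(-272)) = (322 + 233634)*((36 - 3*(-71)) + (-8 + (-272)²)) = 233956*((36 + 213) + (-8 + 73984)) = 233956*(249 + 73976) = 233956*74225 = 17365384100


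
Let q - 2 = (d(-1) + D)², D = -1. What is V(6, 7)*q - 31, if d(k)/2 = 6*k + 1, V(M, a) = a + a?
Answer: 1691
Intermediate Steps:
V(M, a) = 2*a
d(k) = 2 + 12*k (d(k) = 2*(6*k + 1) = 2*(1 + 6*k) = 2 + 12*k)
q = 123 (q = 2 + ((2 + 12*(-1)) - 1)² = 2 + ((2 - 12) - 1)² = 2 + (-10 - 1)² = 2 + (-11)² = 2 + 121 = 123)
V(6, 7)*q - 31 = (2*7)*123 - 31 = 14*123 - 31 = 1722 - 31 = 1691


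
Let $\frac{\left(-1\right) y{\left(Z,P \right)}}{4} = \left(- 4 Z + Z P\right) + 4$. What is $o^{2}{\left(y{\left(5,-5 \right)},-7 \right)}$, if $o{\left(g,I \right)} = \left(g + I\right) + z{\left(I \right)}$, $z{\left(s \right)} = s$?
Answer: $22500$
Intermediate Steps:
$y{\left(Z,P \right)} = -16 + 16 Z - 4 P Z$ ($y{\left(Z,P \right)} = - 4 \left(\left(- 4 Z + Z P\right) + 4\right) = - 4 \left(\left(- 4 Z + P Z\right) + 4\right) = - 4 \left(4 - 4 Z + P Z\right) = -16 + 16 Z - 4 P Z$)
$o{\left(g,I \right)} = g + 2 I$ ($o{\left(g,I \right)} = \left(g + I\right) + I = \left(I + g\right) + I = g + 2 I$)
$o^{2}{\left(y{\left(5,-5 \right)},-7 \right)} = \left(\left(-16 + 16 \cdot 5 - \left(-20\right) 5\right) + 2 \left(-7\right)\right)^{2} = \left(\left(-16 + 80 + 100\right) - 14\right)^{2} = \left(164 - 14\right)^{2} = 150^{2} = 22500$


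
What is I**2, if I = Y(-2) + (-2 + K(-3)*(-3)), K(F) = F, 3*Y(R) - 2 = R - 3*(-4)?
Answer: 121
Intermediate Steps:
Y(R) = 14/3 + R/3 (Y(R) = 2/3 + (R - 3*(-4))/3 = 2/3 + (R + 12)/3 = 2/3 + (12 + R)/3 = 2/3 + (4 + R/3) = 14/3 + R/3)
I = 11 (I = (14/3 + (1/3)*(-2)) + (-2 - 3*(-3)) = (14/3 - 2/3) + (-2 + 9) = 4 + 7 = 11)
I**2 = 11**2 = 121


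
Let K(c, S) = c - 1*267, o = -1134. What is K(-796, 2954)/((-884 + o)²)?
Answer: -1063/4072324 ≈ -0.00026103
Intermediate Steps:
K(c, S) = -267 + c (K(c, S) = c - 267 = -267 + c)
K(-796, 2954)/((-884 + o)²) = (-267 - 796)/((-884 - 1134)²) = -1063/((-2018)²) = -1063/4072324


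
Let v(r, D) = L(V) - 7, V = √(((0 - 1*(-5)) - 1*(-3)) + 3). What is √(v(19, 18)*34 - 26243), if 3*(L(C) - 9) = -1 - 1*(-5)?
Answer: I*√235167/3 ≈ 161.65*I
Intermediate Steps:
V = √11 (V = √(((0 + 5) + 3) + 3) = √((5 + 3) + 3) = √(8 + 3) = √11 ≈ 3.3166)
L(C) = 31/3 (L(C) = 9 + (-1 - 1*(-5))/3 = 9 + (-1 + 5)/3 = 9 + (⅓)*4 = 9 + 4/3 = 31/3)
v(r, D) = 10/3 (v(r, D) = 31/3 - 7 = 10/3)
√(v(19, 18)*34 - 26243) = √((10/3)*34 - 26243) = √(340/3 - 26243) = √(-78389/3) = I*√235167/3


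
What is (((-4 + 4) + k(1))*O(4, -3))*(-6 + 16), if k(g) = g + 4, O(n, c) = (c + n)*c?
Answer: -150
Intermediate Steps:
O(n, c) = c*(c + n)
k(g) = 4 + g
(((-4 + 4) + k(1))*O(4, -3))*(-6 + 16) = (((-4 + 4) + (4 + 1))*(-3*(-3 + 4)))*(-6 + 16) = ((0 + 5)*(-3*1))*10 = (5*(-3))*10 = -15*10 = -150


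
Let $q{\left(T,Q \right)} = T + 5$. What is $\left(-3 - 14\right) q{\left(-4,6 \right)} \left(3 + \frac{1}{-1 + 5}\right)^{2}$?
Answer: $- \frac{2873}{16} \approx -179.56$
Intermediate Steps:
$q{\left(T,Q \right)} = 5 + T$
$\left(-3 - 14\right) q{\left(-4,6 \right)} \left(3 + \frac{1}{-1 + 5}\right)^{2} = \left(-3 - 14\right) \left(5 - 4\right) \left(3 + \frac{1}{-1 + 5}\right)^{2} = \left(-17\right) 1 \left(3 + \frac{1}{4}\right)^{2} = - 17 \left(3 + \frac{1}{4}\right)^{2} = - 17 \left(\frac{13}{4}\right)^{2} = \left(-17\right) \frac{169}{16} = - \frac{2873}{16}$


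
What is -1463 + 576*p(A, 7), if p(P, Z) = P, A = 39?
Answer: 21001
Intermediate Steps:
-1463 + 576*p(A, 7) = -1463 + 576*39 = -1463 + 22464 = 21001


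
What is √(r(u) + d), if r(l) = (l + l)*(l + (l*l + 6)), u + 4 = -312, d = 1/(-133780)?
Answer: I*√281490202774924645/66890 ≈ 7931.8*I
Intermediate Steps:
d = -1/133780 ≈ -7.4750e-6
u = -316 (u = -4 - 312 = -316)
r(l) = 2*l*(6 + l + l²) (r(l) = (2*l)*(l + (l² + 6)) = (2*l)*(l + (6 + l²)) = (2*l)*(6 + l + l²) = 2*l*(6 + l + l²))
√(r(u) + d) = √(2*(-316)*(6 - 316 + (-316)²) - 1/133780) = √(2*(-316)*(6 - 316 + 99856) - 1/133780) = √(2*(-316)*99546 - 1/133780) = √(-62913072 - 1/133780) = √(-8416510772161/133780) = I*√281490202774924645/66890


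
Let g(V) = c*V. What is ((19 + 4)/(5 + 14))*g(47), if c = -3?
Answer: -3243/19 ≈ -170.68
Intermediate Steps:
g(V) = -3*V
((19 + 4)/(5 + 14))*g(47) = ((19 + 4)/(5 + 14))*(-3*47) = (23/19)*(-141) = -3243/19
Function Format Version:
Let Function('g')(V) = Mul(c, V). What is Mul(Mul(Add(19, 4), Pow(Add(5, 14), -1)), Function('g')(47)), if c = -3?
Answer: Rational(-3243, 19) ≈ -170.68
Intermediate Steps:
Function('g')(V) = Mul(-3, V)
Mul(Mul(Add(19, 4), Pow(Add(5, 14), -1)), Function('g')(47)) = Mul(Mul(Add(19, 4), Pow(Add(5, 14), -1)), Mul(-3, 47)) = Mul(Mul(23, Pow(19, -1)), -141) = Mul(Mul(23, Rational(1, 19)), -141) = Mul(Rational(23, 19), -141) = Rational(-3243, 19)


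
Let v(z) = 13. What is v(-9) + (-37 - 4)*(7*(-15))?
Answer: 4318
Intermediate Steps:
v(-9) + (-37 - 4)*(7*(-15)) = 13 + (-37 - 4)*(7*(-15)) = 13 - 41*(-105) = 13 + 4305 = 4318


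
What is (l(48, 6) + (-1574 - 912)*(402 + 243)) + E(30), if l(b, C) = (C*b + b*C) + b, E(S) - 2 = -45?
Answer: -1602889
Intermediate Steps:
E(S) = -43 (E(S) = 2 - 45 = -43)
l(b, C) = b + 2*C*b (l(b, C) = (C*b + C*b) + b = 2*C*b + b = b + 2*C*b)
(l(48, 6) + (-1574 - 912)*(402 + 243)) + E(30) = (48*(1 + 2*6) + (-1574 - 912)*(402 + 243)) - 43 = (48*(1 + 12) - 2486*645) - 43 = (48*13 - 1603470) - 43 = (624 - 1603470) - 43 = -1602846 - 43 = -1602889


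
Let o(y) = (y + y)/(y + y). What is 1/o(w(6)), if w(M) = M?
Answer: 1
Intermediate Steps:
o(y) = 1 (o(y) = (2*y)/((2*y)) = (2*y)*(1/(2*y)) = 1)
1/o(w(6)) = 1/1 = 1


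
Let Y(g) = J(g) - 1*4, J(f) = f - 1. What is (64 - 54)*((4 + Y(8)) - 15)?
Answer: -80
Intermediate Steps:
J(f) = -1 + f
Y(g) = -5 + g (Y(g) = (-1 + g) - 1*4 = (-1 + g) - 4 = -5 + g)
(64 - 54)*((4 + Y(8)) - 15) = (64 - 54)*((4 + (-5 + 8)) - 15) = 10*((4 + 3) - 15) = 10*(7 - 15) = 10*(-8) = -80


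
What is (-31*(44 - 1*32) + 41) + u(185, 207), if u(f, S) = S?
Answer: -124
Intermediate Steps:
(-31*(44 - 1*32) + 41) + u(185, 207) = (-31*(44 - 1*32) + 41) + 207 = (-31*(44 - 32) + 41) + 207 = (-31*12 + 41) + 207 = (-372 + 41) + 207 = -331 + 207 = -124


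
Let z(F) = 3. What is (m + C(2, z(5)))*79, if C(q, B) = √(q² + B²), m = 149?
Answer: 11771 + 79*√13 ≈ 12056.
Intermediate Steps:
C(q, B) = √(B² + q²)
(m + C(2, z(5)))*79 = (149 + √(3² + 2²))*79 = (149 + √(9 + 4))*79 = (149 + √13)*79 = 11771 + 79*√13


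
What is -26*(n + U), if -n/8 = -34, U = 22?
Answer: -7644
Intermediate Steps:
n = 272 (n = -8*(-34) = 272)
-26*(n + U) = -26*(272 + 22) = -26*294 = -7644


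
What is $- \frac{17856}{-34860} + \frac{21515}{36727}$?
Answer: $\frac{117150851}{106691935} \approx 1.098$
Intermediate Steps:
$- \frac{17856}{-34860} + \frac{21515}{36727} = \left(-17856\right) \left(- \frac{1}{34860}\right) + 21515 \cdot \frac{1}{36727} = \frac{1488}{2905} + \frac{21515}{36727} = \frac{117150851}{106691935}$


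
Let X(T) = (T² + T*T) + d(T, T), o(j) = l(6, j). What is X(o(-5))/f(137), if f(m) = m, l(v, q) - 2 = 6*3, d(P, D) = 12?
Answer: 812/137 ≈ 5.9270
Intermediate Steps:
l(v, q) = 20 (l(v, q) = 2 + 6*3 = 2 + 18 = 20)
o(j) = 20
X(T) = 12 + 2*T² (X(T) = (T² + T*T) + 12 = (T² + T²) + 12 = 2*T² + 12 = 12 + 2*T²)
X(o(-5))/f(137) = (12 + 2*20²)/137 = (12 + 2*400)*(1/137) = (12 + 800)*(1/137) = 812*(1/137) = 812/137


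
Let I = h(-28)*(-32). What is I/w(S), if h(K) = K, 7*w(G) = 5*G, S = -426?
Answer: -3136/1065 ≈ -2.9446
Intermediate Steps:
w(G) = 5*G/7 (w(G) = (5*G)/7 = 5*G/7)
I = 896 (I = -28*(-32) = 896)
I/w(S) = 896/(((5/7)*(-426))) = 896/(-2130/7) = 896*(-7/2130) = -3136/1065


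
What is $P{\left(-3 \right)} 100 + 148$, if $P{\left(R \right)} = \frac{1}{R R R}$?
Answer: $\frac{3896}{27} \approx 144.3$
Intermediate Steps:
$P{\left(R \right)} = \frac{1}{R^{3}}$ ($P{\left(R \right)} = \frac{1}{R^{2} R} = \frac{1}{R^{3}}$)
$P{\left(-3 \right)} 100 + 148 = \frac{1}{-27} \cdot 100 + 148 = \left(- \frac{1}{27}\right) 100 + 148 = - \frac{100}{27} + 148 = \frac{3896}{27}$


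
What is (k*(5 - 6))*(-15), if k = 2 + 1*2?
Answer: 60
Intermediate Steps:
k = 4 (k = 2 + 2 = 4)
(k*(5 - 6))*(-15) = (4*(5 - 6))*(-15) = (4*(-1))*(-15) = -4*(-15) = 60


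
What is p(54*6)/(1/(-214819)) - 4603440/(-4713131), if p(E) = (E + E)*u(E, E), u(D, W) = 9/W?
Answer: -18224456985762/4713131 ≈ -3.8667e+6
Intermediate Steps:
p(E) = 18 (p(E) = (E + E)*(9/E) = (2*E)*(9/E) = 18)
p(54*6)/(1/(-214819)) - 4603440/(-4713131) = 18/(1/(-214819)) - 4603440/(-4713131) = 18/(-1/214819) - 4603440*(-1/4713131) = 18*(-214819) + 4603440/4713131 = -3866742 + 4603440/4713131 = -18224456985762/4713131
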